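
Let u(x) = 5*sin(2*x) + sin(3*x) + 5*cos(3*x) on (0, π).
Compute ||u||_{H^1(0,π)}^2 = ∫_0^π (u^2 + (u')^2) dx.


||u||_{H^1(0,π)}^2 = -400 + 385*π/2

u'(x) = -15*sin(3*x) + 10*cos(2*x) + 3*cos(3*x).
Expand u² and (u')² and integrate term by term on (0, π), using: for integers n ≥ 1, ∫_0^π sin²(nx) dx = ∫_0^π cos²(nx) dx = π/2; for n ≠ n', ∫_0^π sin(nx)sin(n'x) dx = ∫_0^π cos(nx)cos(n'x) dx = 0; and by product-to-sum, ∫_0^π sin(nx)cos(n'x) dx = ½∫_0^π [sin((n+n')x) + sin((n−n')x)] dx, which is 0 when n+n' is even and 2n/(n²−n'²) when n+n' is odd (it need not vanish on (0, π)).
  u² squared terms: (5)²·∫cos(3x)² dx = 25·π/2 = 25*π/2;  (5)²·∫sin(2x)² dx = 25·π/2 = 25*π/2;  (1)²·∫sin(3x)² dx = 1·π/2 = π/2.
  u² cross terms: 2·(5)·(5)·∫cos(3x)·sin(2x) dx = 50·(-4/5) = -40;  2·(5)·(1)·∫cos(3x)·sin(3x) dx = 10·(0) = 0;  2·(5)·(1)·∫sin(2x)·sin(3x) dx = 10·(0) = 0.
  So ∫_0^π u² dx = 25*π/2 + 25*π/2 + π/2 − 40 + 0 + 0 = -40 + 51*π/2.
  (u')² squared terms: (-15)²·∫sin(3x)² dx = 225·π/2 = 225*π/2;  (3)²·∫cos(3x)² dx = 9·π/2 = 9*π/2;  (10)²·∫cos(2x)² dx = 100·π/2 = 50*π.
  (u')² cross terms: 2·(-15)·(3)·∫sin(3x)·cos(3x) dx = -90·(0) = 0;  2·(-15)·(10)·∫sin(3x)·cos(2x) dx = -300·(6/5) = -360;  2·(3)·(10)·∫cos(3x)·cos(2x) dx = 60·(0) = 0.
  So ∫_0^π (u')² dx = 225*π/2 + 9*π/2 + 50*π + 0 − 360 + 0 = -360 + 167*π.
||u||_{H^1}^2 = (-40 + 51*π/2) + (-360 + 167*π) = -400 + 385*π/2.


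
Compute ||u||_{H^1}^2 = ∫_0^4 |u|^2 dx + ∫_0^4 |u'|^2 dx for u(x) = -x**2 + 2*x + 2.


||u||_{H^1}^2 = 992/15

The H^1 norm (squared) on an interval (0, L) is
  ||u||_{H^1}^2 = ∫_0^L u(x)^2 dx + ∫_0^L u'(x)^2 dx.
Compute u'(x) = 2 - 2*x.
Then u(x)^2 = x**4 - 4*x**3 + 8*x + 4 and u'(x)^2 = 4*x**2 - 8*x + 4.
Integrate each monomial from 0 to 4 using ∫_0^4 c·x^n dx = c·4^(n+1)/(n+1):
  ∫_0^4 u(x)^2 dx = ∫_0^4 (x^4 - 4*x^3 + 8*x + 4) dx. Term by term:
    ∫_0^4 x^4 dx = 1024/5;  ∫_0^4 -4*x^3 dx = -256;  ∫_0^4 8*x dx = 64;
    ∫_0^4 4 dx = 16.
  Sum: 1024/5 − 256 + 64 + 16 = 144/5.
  ∫_0^4 u'(x)^2 dx = ∫_0^4 (4*x^2 - 8*x + 4) dx. Term by term:
    ∫_0^4 4*x^2 dx = 256/3;  ∫_0^4 -8*x dx = -64;  ∫_0^4 4 dx = 16.
  Sum: 256/3 − 64 + 16 = 112/3.
Adding: ||u||_{H^1}^2 = 144/5 + 112/3 = 992/15.


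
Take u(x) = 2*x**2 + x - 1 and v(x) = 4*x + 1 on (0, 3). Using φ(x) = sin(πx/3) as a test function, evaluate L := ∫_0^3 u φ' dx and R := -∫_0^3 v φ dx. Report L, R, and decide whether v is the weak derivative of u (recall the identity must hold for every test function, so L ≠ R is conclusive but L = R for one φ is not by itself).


LHS = -42/π, RHS = -42/π. Yes, v = u' weakly.

u(x) = 2*x**2 + x - 1, classical derivative u'(x) = 4*x + 1.
φ(x) = sin(πx/3), so φ'(x) = π*cos(π*x/3)/3.
Note φ(0) = φ(3) = 0, so the boundary term u·φ vanishes.
LHS = ∫_0^3 u(x) φ'(x) dx = ∫_0^3 (2*π*x^2*cos(π*x/3)/3 + π*x*cos(π*x/3)/3 - π*cos(π*x/3)/3) dx. Term by term:
  ∫_0^3 -π*cos(π*x/3)/3 dx = 0;  ∫_0^3 π*x*cos(π*x/3)/3 dx = -6/π;  ∫_0^3 2*π*x^2*cos(π*x/3)/3 dx = -36/π.
Sum: 0 − 6/π − 36/π = -42/π.
So LHS = -42/π.
∫_0^3 v(x) φ(x) dx = ∫_0^3 (4*x*sin(π*x/3) + sin(π*x/3)) dx. Term by term:
  ∫_0^3 4*x*sin(π*x/3) dx = 36/π;  ∫_0^3 sin(π*x/3) dx = 6/π.
Sum: 36/π + 6/π = 42/π.
So RHS = -∫_0^3 v(x) φ(x) dx = -42/π.
LHS = RHS, so the identity holds for this test φ.
Moreover u is smooth here and v(x) = u'(x) = 4*x + 1 pointwise, so the identity holds for every test function. Hence v is the weak derivative of u.


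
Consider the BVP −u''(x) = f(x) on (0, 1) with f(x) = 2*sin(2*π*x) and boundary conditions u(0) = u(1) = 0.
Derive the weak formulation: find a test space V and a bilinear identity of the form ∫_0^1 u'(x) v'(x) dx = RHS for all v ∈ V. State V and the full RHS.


V = H^1_0(0, 1) (so v(0) = v(1) = 0); weak form: ∫_0^1 u'v' dx = ∫_0^1 (2*sin(2*π*x)) v dx for all v ∈ V.

Multiply both sides by a test function v and integrate from 0 to 1:
  ∫_0^1 −u''(x) v(x) dx = ∫_0^1 f(x) v(x) dx.
Integrate the LHS by parts once:
  ∫_0^1 −u'' v dx = −[u'(x) v(x)]_0^1 + ∫_0^1 u'(x) v'(x) dx.
Thus ∫_0^1 u'(x) v'(x) dx = ∫_0^1 f(x) v(x) dx + [u'(x) v(x)]_0^1.
Choose V so that boundary terms are either known or forced to vanish.
u is Dirichlet: u(0) = u(1) = 0. Let V = H^1_0(0, 1); then v(0) = v(1) = 0, and [u' v]_0^1 = 0.
Weak formulation: find u (satisfying any essential BC) such that ∫_0^1 u'(x) v'(x) dx = ∫_0^1 f v dx for all v ∈ V.
Substituting f(x) = 2*sin(2*π*x), the right-hand side is ∫_0^1 (2*sin(2*π*x)) v dx.


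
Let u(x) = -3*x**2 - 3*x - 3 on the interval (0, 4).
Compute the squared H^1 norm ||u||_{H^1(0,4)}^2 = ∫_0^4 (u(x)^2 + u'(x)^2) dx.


||u||_{H^1}^2 = 24216/5

The H^1 norm (squared) on an interval (0, L) is
  ||u||_{H^1}^2 = ∫_0^L u(x)^2 dx + ∫_0^L u'(x)^2 dx.
Compute u'(x) = -6*x - 3.
Then u(x)^2 = 9*x**4 + 18*x**3 + 27*x**2 + 18*x + 9 and u'(x)^2 = 36*x**2 + 36*x + 9.
Integrate each monomial from 0 to 4 using ∫_0^4 c·x^n dx = c·4^(n+1)/(n+1):
  ∫_0^4 u(x)^2 dx = ∫_0^4 (9*x^4 + 18*x^3 + 27*x^2 + 18*x + 9) dx. Term by term:
    ∫_0^4 9*x^4 dx = 9216/5;  ∫_0^4 18*x^3 dx = 1152;  ∫_0^4 27*x^2 dx = 576;
    ∫_0^4 18*x dx = 144;  ∫_0^4 9 dx = 36.
  Sum: 9216/5 + 1152 + 576 + 144 + 36 = 18756/5.
  ∫_0^4 u'(x)^2 dx = ∫_0^4 (36*x^2 + 36*x + 9) dx. Term by term:
    ∫_0^4 36*x^2 dx = 768;  ∫_0^4 36*x dx = 288;  ∫_0^4 9 dx = 36.
  Sum: 768 + 288 + 36 = 1092.
Adding: ||u||_{H^1}^2 = 18756/5 + 1092 = 24216/5.


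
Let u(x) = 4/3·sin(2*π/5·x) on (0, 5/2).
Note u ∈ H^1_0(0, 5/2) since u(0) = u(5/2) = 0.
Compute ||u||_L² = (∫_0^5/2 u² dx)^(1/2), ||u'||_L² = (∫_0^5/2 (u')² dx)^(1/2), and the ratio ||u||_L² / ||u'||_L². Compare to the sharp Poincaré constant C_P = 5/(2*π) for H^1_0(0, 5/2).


||u||_L² / ||u'||_L² = 5/(2*π) = C_P.

u(x) = 4/3·sin(2*π/5·x), so u'(x) = 8*π*cos(2*π*x/5)/15.
Writing u(x) = A·sin(kπx/L) with A = 4/3 and k = 1, use ∫_0^L sin²(kπx/L) dx = L/2 and ∫_0^L cos²(kπx/L) dx = L/2.
u² = 16/9·sin²(2*π/5·x) and (u')² = 64*π^2/225·cos²(2*π/5·x), and each of sin², cos² integrates to L/2 = 5/4 over (0, 5/2).
∫_0^5/2 u² dx = 20/9, so ||u||_L² = 2*sqrt(5)/3.
∫_0^5/2 (u')² dx = 16*π^2/45, so ||u'||_L² = 4*sqrt(5)*π/15.
Ratio ||u||_L² / ||u'||_L² = 5/(2*π).
Sharp Poincaré constant on H^1_0(0, 5/2) is C_P = L/π = 5/(2*π), achieved by sin(2*π/5·x).
This is the k = 1 eigenfunction (up to amplitude), so the ratio equals the sharp Poincaré constant exactly.


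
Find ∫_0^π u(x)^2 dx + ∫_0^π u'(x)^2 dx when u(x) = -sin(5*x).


||u||_{H^1(0,π)}^2 = 13*π

u'(x) = -5*cos(5*x).
Expand u² and (u')² and integrate term by term on (0, π), using: for integers n ≥ 1, ∫_0^π sin²(nx) dx = ∫_0^π cos²(nx) dx = π/2; for n ≠ n', ∫_0^π sin(nx)sin(n'x) dx = ∫_0^π cos(nx)cos(n'x) dx = 0; and by product-to-sum, ∫_0^π sin(nx)cos(n'x) dx = ½∫_0^π [sin((n+n')x) + sin((n−n')x)] dx, which is 0 when n+n' is even and 2n/(n²−n'²) when n+n' is odd (it need not vanish on (0, π)).
  u² squared terms: (-1)²·∫sin(5x)² dx = 1·π/2 = π/2.
  So ∫_0^π u² dx = π/2.
  (u')² squared terms: (-5)²·∫cos(5x)² dx = 25·π/2 = 25*π/2.
  So ∫_0^π (u')² dx = 25*π/2.
||u||_{H^1}^2 = (π/2) + (25*π/2) = 13*π.


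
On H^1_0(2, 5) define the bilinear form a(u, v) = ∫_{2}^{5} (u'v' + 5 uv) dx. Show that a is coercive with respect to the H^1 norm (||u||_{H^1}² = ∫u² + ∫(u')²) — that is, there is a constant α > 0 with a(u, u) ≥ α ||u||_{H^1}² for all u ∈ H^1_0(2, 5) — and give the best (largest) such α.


α = 1

Coercivity of a(·,·) on H^1_0(2, 5) means a(u, u) ≥ α ||u||_{H^1}² for every u ∈ H^1_0.
The interval has length L = 3, and Poincaré/coercivity depend only on L. Here a(u, u) = ∫(u')² + (5)·∫u².
Here c = 5 ≥ 1, so a(u,u) = ∫(u')² + c∫u² ≥ ∫(u')² + ∫u² = ||u||_{H^1}², i.e. α = 1 works. No larger α is possible: a(u,u) ≥ α||u||_{H^1}² means (1−α)∫(u')² ≥ (α−c)∫u², and for the modes u_n = sin(nπ(x−x₀)/L) (x₀ the left endpoint) one has ∫u_n²/∫(u_n')² = (L/(nπ))² → 0, so a(u_n,u_n)/||u_n||_{H^1}² → 1. Hence the optimal constant is α = 1.
Therefore α = 1.


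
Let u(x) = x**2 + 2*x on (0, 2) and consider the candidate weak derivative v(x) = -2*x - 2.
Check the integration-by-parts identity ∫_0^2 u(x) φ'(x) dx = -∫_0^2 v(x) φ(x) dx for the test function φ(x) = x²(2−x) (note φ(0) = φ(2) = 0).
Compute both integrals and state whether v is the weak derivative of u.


LHS = -88/15, RHS = 88/15. No, v is not the weak derivative of u.

u(x) = x**2 + 2*x, classical derivative u'(x) = 2*x + 2.
φ(x) = x²(2−x), so φ'(x) = x*(4 - 3*x).
Note φ(0) = φ(2) = 0, so the boundary term u·φ vanishes.
LHS = ∫_0^2 u(x) φ'(x) dx = ∫_0^2 (-3*x^4 - 2*x^3 + 8*x^2) dx. Term by term:
  ∫_0^2 -3*x^4 dx = -96/5;  ∫_0^2 -2*x^3 dx = -8;  ∫_0^2 8*x^2 dx = 64/3.
Sum: -96/5 − 8 + 64/3 = -88/15.
So LHS = -88/15.
∫_0^2 v(x) φ(x) dx = ∫_0^2 (2*x^4 - 2*x^3 - 4*x^2) dx. Term by term:
  ∫_0^2 2*x^4 dx = 64/5;  ∫_0^2 -2*x^3 dx = -8;  ∫_0^2 -4*x^2 dx = -32/3.
Sum: 64/5 − 8 − 32/3 = -88/15.
So RHS = -∫_0^2 v(x) φ(x) dx = 88/15.
LHS − RHS = -176/15 ≠ 0, so the identity fails.
(For a valid weak derivative the identity must hold for EVERY test function, in particular this one. The failure shows v is NOT the weak derivative of u.)
Correct weak derivative would be u'(x) = 2*x + 2.


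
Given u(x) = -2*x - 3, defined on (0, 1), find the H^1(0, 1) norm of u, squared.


||u||_{H^1}^2 = 61/3

The H^1 norm (squared) on an interval (0, L) is
  ||u||_{H^1}^2 = ∫_0^L u(x)^2 dx + ∫_0^L u'(x)^2 dx.
Compute u'(x) = -2.
Then u(x)^2 = 4*x**2 + 12*x + 9 and u'(x)^2 = 4.
Integrate each monomial from 0 to 1 using ∫_0^1 c·x^n dx = c·1^(n+1)/(n+1):
  ∫_0^1 u(x)^2 dx = ∫_0^1 (4*x^2 + 12*x + 9) dx. Term by term:
    ∫_0^1 4*x^2 dx = 4/3;  ∫_0^1 12*x dx = 6;  ∫_0^1 9 dx = 9.
  Sum: 4/3 + 6 + 9 = 49/3.
  ∫_0^1 u'(x)^2 dx = ∫_0^1 (4) dx. Term by term:
    ∫_0^1 4 dx = 4.
Adding: ||u||_{H^1}^2 = 49/3 + 4 = 61/3.


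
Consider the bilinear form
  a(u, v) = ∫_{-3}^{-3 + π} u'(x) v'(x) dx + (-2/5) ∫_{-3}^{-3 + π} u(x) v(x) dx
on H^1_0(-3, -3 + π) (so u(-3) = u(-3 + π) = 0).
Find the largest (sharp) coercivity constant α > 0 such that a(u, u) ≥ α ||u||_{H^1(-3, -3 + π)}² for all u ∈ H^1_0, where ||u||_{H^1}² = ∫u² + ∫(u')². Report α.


α = 3/10

Coercivity of a(·,·) on H^1_0(-3, -3 + π) means a(u, u) ≥ α ||u||_{H^1}² for every u ∈ H^1_0.
The interval has length L = π, and Poincaré/coercivity depend only on L. Here a(u, u) = ∫(u')² + (-2/5)·∫u².
Here c = -2/5 < 0 with |c| < (π/L)² = 1, so coercivity still holds. The condition a(u,u) ≥ α||u||_{H^1}² reads (1−α)∫(u')² ≥ (α−c)∫u². Any admissible α is ≤ 1 (rapidly oscillating u have ∫u²/∫(u')² → 0), and α = 1 would force 0 ≥ (1−c)∫u², impossible since c < 1; so 1−α > 0. By the sharp Poincaré inequality on H^1_0 of an interval of length L, ∫(u')² ≥ (π/L)²∫u² with equality for the first sine mode sin(π(x−x₀)/L) (x₀ the left endpoint), so the inequality holds for all u iff (1−α)(π/L)² ≥ α − c, i.e. α ≤ ((π/L)² + c)/((π/L)² + 1) = (1 + c(L/π)²)/(1 + (L/π)²). (Direct route, valid since c ≤ 0: Poincaré gives c∫u² ≥ c(L/π)²∫(u')², so a(u,u) ≥ (1 + c(L/π)²)∫(u')², while ||u||_{H^1}² ≤ (1 + (L/π)²)∫(u')²; dividing yields the same α.) With (π/L)² = 1 and c = -2/5, the largest admissible constant is α = ((π/L)² + c)/((π/L)² + 1).
Simplifying, α = 3/10.


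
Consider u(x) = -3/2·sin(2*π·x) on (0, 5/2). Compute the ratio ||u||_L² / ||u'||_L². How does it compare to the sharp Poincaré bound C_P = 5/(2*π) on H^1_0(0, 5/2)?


||u||_L² / ||u'||_L² = 1/(2*π) < C_P = 5/(2*π).

u(x) = -3/2·sin(2*π·x), so u'(x) = -3*π*cos(2*π*x).
Writing u(x) = A·sin(kπx/L) with A = -3/2 and k = 5, use ∫_0^L sin²(kπx/L) dx = L/2 and ∫_0^L cos²(kπx/L) dx = L/2.
u² = 9/4·sin²(2*π·x) and (u')² = 9*π^2·cos²(2*π·x), and each of sin², cos² integrates to L/2 = 5/4 over (0, 5/2).
∫_0^5/2 u² dx = 45/16, so ||u||_L² = 3*sqrt(5)/4.
∫_0^5/2 (u')² dx = 45*π^2/4, so ||u'||_L² = 3*sqrt(5)*π/2.
Ratio ||u||_L² / ||u'||_L² = 1/(2*π).
Sharp Poincaré constant on H^1_0(0, 5/2) is C_P = L/π = 5/(2*π), achieved by sin(2*π/5·x).
This is the k = 5 harmonic; the ratio L/(kπ) is strictly less than C_P = L/π, consistent with the sharp inequality ||u||_L² ≤ C_P ||u'||_L².


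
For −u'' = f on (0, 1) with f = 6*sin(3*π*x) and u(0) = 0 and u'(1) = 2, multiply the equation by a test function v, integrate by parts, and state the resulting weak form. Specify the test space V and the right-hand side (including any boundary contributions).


V = {v ∈ H^1(0, 1) : v(0) = 0} (test functions vanish at x = 0 where u is specified); weak form: ∫_0^1 u'v' dx = ∫_0^1 (6*sin(3*π*x)) v dx + 2·v(1) for all v ∈ V.

Multiply both sides by a test function v and integrate from 0 to 1:
  ∫_0^1 −u''(x) v(x) dx = ∫_0^1 f(x) v(x) dx.
Integrate the LHS by parts once:
  ∫_0^1 −u'' v dx = −[u'(x) v(x)]_0^1 + ∫_0^1 u'(x) v'(x) dx.
Thus ∫_0^1 u'(x) v'(x) dx = ∫_0^1 f(x) v(x) dx + [u'(x) v(x)]_0^1.
Choose V so that boundary terms are either known or forced to vanish.
Mixed BC: u(0) = 0 (Dirichlet) and u'(1) = 2 (Neumann). Define V = {v ∈ H^1(0, 1) : v(0) = 0}. Then [u' v]_0^1 = u'(1)·v(1) − u'(0)·0 = 2·v(1).
Weak formulation: find u (satisfying any essential BC) such that ∫_0^1 u'(x) v'(x) dx = ∫_0^1 f v dx + 2·v(1) for all v ∈ V (Dirichlet at 0 absorbed into V; Neumann datum at x = 1 contributes the boundary term).
Substituting f(x) = 6*sin(3*π*x), the right-hand side is ∫_0^1 (6*sin(3*π*x)) v dx + 2·v(1).


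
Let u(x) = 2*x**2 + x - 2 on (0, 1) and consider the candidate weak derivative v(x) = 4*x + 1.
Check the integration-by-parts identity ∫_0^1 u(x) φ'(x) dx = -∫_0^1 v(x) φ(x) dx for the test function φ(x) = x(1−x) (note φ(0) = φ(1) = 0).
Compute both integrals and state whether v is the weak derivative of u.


LHS = -1/2, RHS = -1/2. Yes, v = u' weakly.

u(x) = 2*x**2 + x - 2, classical derivative u'(x) = 4*x + 1.
φ(x) = x(1−x), so φ'(x) = 1 - 2*x.
Note φ(0) = φ(1) = 0, so the boundary term u·φ vanishes.
LHS = ∫_0^1 u(x) φ'(x) dx = ∫_0^1 (-4*x^3 + 5*x - 2) dx. Term by term:
  ∫_0^1 -4*x^3 dx = -1;  ∫_0^1 5*x dx = 5/2;  ∫_0^1 -2 dx = -2.
Sum: -1 + 5/2 − 2 = -1/2.
So LHS = -1/2.
∫_0^1 v(x) φ(x) dx = ∫_0^1 (-4*x^3 + 3*x^2 + x) dx. Term by term:
  ∫_0^1 -4*x^3 dx = -1;  ∫_0^1 3*x^2 dx = 1;  ∫_0^1 x dx = 1/2.
Sum: -1 + 1 + 1/2 = 1/2.
So RHS = -∫_0^1 v(x) φ(x) dx = -1/2.
LHS = RHS, so the identity holds for this test φ.
Moreover u is smooth here and v(x) = u'(x) = 4*x + 1 pointwise, so the identity holds for every test function. Hence v is the weak derivative of u.


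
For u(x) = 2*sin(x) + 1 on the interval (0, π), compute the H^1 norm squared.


||u||_{H^1(0,π)}^2 = 8 + 5*π

u'(x) = 2*cos(x).
Expand u² and (u')² and integrate term by term on (0, π), using: for integers n ≥ 1, ∫_0^π sin²(nx) dx = ∫_0^π cos²(nx) dx = π/2; for n ≠ n', ∫_0^π sin(nx)sin(n'x) dx = ∫_0^π cos(nx)cos(n'x) dx = 0; and by product-to-sum, ∫_0^π sin(nx)cos(n'x) dx = ½∫_0^π [sin((n+n')x) + sin((n−n')x)] dx, which is 0 when n+n' is even and 2n/(n²−n'²) when n+n' is odd (it need not vanish on (0, π)). For the constant mode: ∫_0^π 1 dx = π, ∫_0^π cos(nx) dx = 0, ∫_0^π sin(nx) dx = (1−(−1)^n)/n.
  u² squared terms: (1)²·∫1 dx = 1·π = π;  (2)²·∫sin(x)² dx = 4·π/2 = 2*π.
  u² cross terms: 2·(1)·(2)·∫1·sin(x) dx = 4·(2) = 8.
  So ∫_0^π u² dx = π + 2*π + 8 = 8 + 3*π.
  (u')² squared terms: (2)²·∫cos(x)² dx = 4·π/2 = 2*π.
  So ∫_0^π (u')² dx = 2*π.
||u||_{H^1}^2 = (8 + 3*π) + (2*π) = 8 + 5*π.


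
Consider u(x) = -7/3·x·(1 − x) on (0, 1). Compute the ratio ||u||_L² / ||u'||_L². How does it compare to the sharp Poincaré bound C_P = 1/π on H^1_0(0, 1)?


||u||_L² / ||u'||_L² = sqrt(10)/10 < C_P = 1/π.

u(x) = -7/3·x·(1 − x), so u'(x) = 14*x/3 - 7/3.
u(x) = -7/3·x·(1 − x) vanishes at x = 0 and x = 1, so u ∈ H^1_0(0, 1). Differentiate via the product rule and integrate the resulting polynomials term by term.
  ∫_0^1 u² dx = ∫_0^1 (49*x^4/9 - 98*x^3/9 + 49*x^2/9) dx. Term by term:
    ∫_0^1 49*x^4/9 dx = 49/45;  ∫_0^1 -98*x^3/9 dx = -49/18;  ∫_0^1 49*x^2/9 dx = 49/27.
  Sum: 49/45 − 49/18 + 49/27 = 49/270.
  ∫_0^1 (u')² dx = ∫_0^1 (196*x^2/9 - 196*x/9 + 49/9) dx. Term by term:
    ∫_0^1 196*x^2/9 dx = 196/27;  ∫_0^1 -196*x/9 dx = -98/9;  ∫_0^1 49/9 dx = 49/9.
  Sum: 196/27 − 98/9 + 49/9 = 49/27.
∫_0^1 u² dx = 49/270, so ||u||_L² = 7*sqrt(30)/90.
∫_0^1 (u')² dx = 49/27, so ||u'||_L² = 7*sqrt(3)/9.
Ratio ||u||_L² / ||u'||_L² = sqrt(10)/10.
Sharp Poincaré constant on H^1_0(0, 1) is C_P = L/π = 1/π, achieved by sin(π·x).
A polynomial bump cannot attain the sharp Poincaré constant (only the first sine eigenfunction does), so the ratio is strictly less than C_P, consistent with ||u||_L² ≤ C_P ||u'||_L².


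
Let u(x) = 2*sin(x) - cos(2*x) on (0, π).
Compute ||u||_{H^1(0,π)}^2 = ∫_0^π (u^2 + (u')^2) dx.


||u||_{H^1(0,π)}^2 = 40/3 + 13*π/2

u'(x) = 2*sin(2*x) + 2*cos(x).
Expand u² and (u')² and integrate term by term on (0, π), using: for integers n ≥ 1, ∫_0^π sin²(nx) dx = ∫_0^π cos²(nx) dx = π/2; for n ≠ n', ∫_0^π sin(nx)sin(n'x) dx = ∫_0^π cos(nx)cos(n'x) dx = 0; and by product-to-sum, ∫_0^π sin(nx)cos(n'x) dx = ½∫_0^π [sin((n+n')x) + sin((n−n')x)] dx, which is 0 when n+n' is even and 2n/(n²−n'²) when n+n' is odd (it need not vanish on (0, π)).
  u² squared terms: (-1)²·∫cos(2x)² dx = 1·π/2 = π/2;  (2)²·∫sin(x)² dx = 4·π/2 = 2*π.
  u² cross terms: 2·(-1)·(2)·∫cos(2x)·sin(x) dx = -4·(-2/3) = 8/3.
  So ∫_0^π u² dx = π/2 + 2*π + 8/3 = 8/3 + 5*π/2.
  (u')² squared terms: (2)²·∫cos(x)² dx = 4·π/2 = 2*π;  (2)²·∫sin(2x)² dx = 4·π/2 = 2*π.
  (u')² cross terms: 2·(2)·(2)·∫cos(x)·sin(2x) dx = 8·(4/3) = 32/3.
  So ∫_0^π (u')² dx = 2*π + 2*π + 32/3 = 32/3 + 4*π.
||u||_{H^1}^2 = (8/3 + 5*π/2) + (32/3 + 4*π) = 40/3 + 13*π/2.


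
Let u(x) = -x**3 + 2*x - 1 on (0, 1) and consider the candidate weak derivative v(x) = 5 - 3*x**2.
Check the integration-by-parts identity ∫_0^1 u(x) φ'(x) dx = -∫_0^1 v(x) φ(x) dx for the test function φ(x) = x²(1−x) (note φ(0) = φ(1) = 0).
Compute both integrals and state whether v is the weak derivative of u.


LHS = -1/15, RHS = -19/60. No, v is not the weak derivative of u.

u(x) = -x**3 + 2*x - 1, classical derivative u'(x) = 2 - 3*x**2.
φ(x) = x²(1−x), so φ'(x) = x*(2 - 3*x).
Note φ(0) = φ(1) = 0, so the boundary term u·φ vanishes.
LHS = ∫_0^1 u(x) φ'(x) dx = ∫_0^1 (3*x^5 - 2*x^4 - 6*x^3 + 7*x^2 - 2*x) dx. Term by term:
  ∫_0^1 3*x^5 dx = 1/2;  ∫_0^1 -2*x^4 dx = -2/5;  ∫_0^1 -6*x^3 dx = -3/2;
  ∫_0^1 7*x^2 dx = 7/3;  ∫_0^1 -2*x dx = -1.
Sum: 1/2 − 2/5 − 3/2 + 7/3 − 1 = -1/15.
So LHS = -1/15.
∫_0^1 v(x) φ(x) dx = ∫_0^1 (3*x^5 - 3*x^4 - 5*x^3 + 5*x^2) dx. Term by term:
  ∫_0^1 3*x^5 dx = 1/2;  ∫_0^1 -3*x^4 dx = -3/5;  ∫_0^1 -5*x^3 dx = -5/4;
  ∫_0^1 5*x^2 dx = 5/3.
Sum: 1/2 − 3/5 − 5/4 + 5/3 = 19/60.
So RHS = -∫_0^1 v(x) φ(x) dx = -19/60.
LHS − RHS = 1/4 ≠ 0, so the identity fails.
(For a valid weak derivative the identity must hold for EVERY test function, in particular this one. The failure shows v is NOT the weak derivative of u.)
Correct weak derivative would be u'(x) = 2 - 3*x**2.


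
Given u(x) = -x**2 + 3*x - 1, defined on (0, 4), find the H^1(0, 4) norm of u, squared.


||u||_{H^1}^2 = 184/5

The H^1 norm (squared) on an interval (0, L) is
  ||u||_{H^1}^2 = ∫_0^L u(x)^2 dx + ∫_0^L u'(x)^2 dx.
Compute u'(x) = 3 - 2*x.
Then u(x)^2 = x**4 - 6*x**3 + 11*x**2 - 6*x + 1 and u'(x)^2 = 4*x**2 - 12*x + 9.
Integrate each monomial from 0 to 4 using ∫_0^4 c·x^n dx = c·4^(n+1)/(n+1):
  ∫_0^4 u(x)^2 dx = ∫_0^4 (x^4 - 6*x^3 + 11*x^2 - 6*x + 1) dx. Term by term:
    ∫_0^4 x^4 dx = 1024/5;  ∫_0^4 -6*x^3 dx = -384;  ∫_0^4 11*x^2 dx = 704/3;
    ∫_0^4 -6*x dx = -48;  ∫_0^4 1 dx = 4.
  Sum: 1024/5 − 384 + 704/3 − 48 + 4 = 172/15.
  ∫_0^4 u'(x)^2 dx = ∫_0^4 (4*x^2 - 12*x + 9) dx. Term by term:
    ∫_0^4 4*x^2 dx = 256/3;  ∫_0^4 -12*x dx = -96;  ∫_0^4 9 dx = 36.
  Sum: 256/3 − 96 + 36 = 76/3.
Adding: ||u||_{H^1}^2 = 172/15 + 76/3 = 184/5.


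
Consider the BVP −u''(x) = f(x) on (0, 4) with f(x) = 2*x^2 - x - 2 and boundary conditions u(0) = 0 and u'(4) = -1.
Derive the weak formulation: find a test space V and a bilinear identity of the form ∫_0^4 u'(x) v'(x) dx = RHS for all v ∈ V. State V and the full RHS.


V = {v ∈ H^1(0, 4) : v(0) = 0} (test functions vanish at x = 0 where u is specified); weak form: ∫_0^4 u'v' dx = ∫_0^4 (2*x^2 - x - 2) v dx − v(4) for all v ∈ V.

Multiply both sides by a test function v and integrate from 0 to 4:
  ∫_0^4 −u''(x) v(x) dx = ∫_0^4 f(x) v(x) dx.
Integrate the LHS by parts once:
  ∫_0^4 −u'' v dx = −[u'(x) v(x)]_0^4 + ∫_0^4 u'(x) v'(x) dx.
Thus ∫_0^4 u'(x) v'(x) dx = ∫_0^4 f(x) v(x) dx + [u'(x) v(x)]_0^4.
Choose V so that boundary terms are either known or forced to vanish.
Mixed BC: u(0) = 0 (Dirichlet) and u'(4) = -1 (Neumann). Define V = {v ∈ H^1(0, 4) : v(0) = 0}. Then [u' v]_0^4 = u'(4)·v(4) − u'(0)·0 = − v(4).
Weak formulation: find u (satisfying any essential BC) such that ∫_0^4 u'(x) v'(x) dx = ∫_0^4 f v dx − v(4) for all v ∈ V (Dirichlet at 0 absorbed into V; Neumann datum at x = 4 contributes the boundary term).
Substituting f(x) = 2*x^2 - x - 2, the right-hand side is ∫_0^4 (2*x^2 - x - 2) v dx − v(4).


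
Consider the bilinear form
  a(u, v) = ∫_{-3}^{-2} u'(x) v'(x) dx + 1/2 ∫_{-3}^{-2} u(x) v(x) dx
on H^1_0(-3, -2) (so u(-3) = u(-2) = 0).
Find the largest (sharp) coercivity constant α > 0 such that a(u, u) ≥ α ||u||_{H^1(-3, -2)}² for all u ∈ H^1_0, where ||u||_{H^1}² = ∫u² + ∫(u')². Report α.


α = (1/2 + π^2)/(1 + π^2)

Coercivity of a(·,·) on H^1_0(-3, -2) means a(u, u) ≥ α ||u||_{H^1}² for every u ∈ H^1_0.
The interval has length L = 1, and Poincaré/coercivity depend only on L. Here a(u, u) = ∫(u')² + (1/2)·∫u².
Here 0 < c = 1/2 < 1. The condition a(u,u) ≥ α||u||_{H^1}² reads (1−α)∫(u')² ≥ (α−c)∫u². Any admissible α is ≤ 1 (rapidly oscillating u have ∫u²/∫(u')² → 0), and α = 1 would force 0 ≥ (1−c)∫u², impossible since c < 1; so 1−α > 0. By the sharp Poincaré inequality on H^1_0 of an interval of length L, ∫(u')² ≥ (π/L)²∫u² with equality for the first sine mode sin(π(x−x₀)/L) (x₀ the left endpoint), so the inequality holds for all u iff (1−α)(π/L)² ≥ α − c, i.e. α ≤ ((π/L)² + c)/((π/L)² + 1) = (1 + c(L/π)²)/(1 + (L/π)²). With (π/L)² = π^2 and c = 1/2, the largest admissible constant is α = ((π/L)² + c)/((π/L)² + 1).
Simplifying, α = (1/2 + π^2)/(1 + π^2).


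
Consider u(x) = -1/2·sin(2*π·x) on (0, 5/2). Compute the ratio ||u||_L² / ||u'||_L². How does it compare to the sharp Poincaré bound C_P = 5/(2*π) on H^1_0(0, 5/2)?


||u||_L² / ||u'||_L² = 1/(2*π) < C_P = 5/(2*π).

u(x) = -1/2·sin(2*π·x), so u'(x) = -π*cos(2*π*x).
Writing u(x) = A·sin(kπx/L) with A = -1/2 and k = 5, use ∫_0^L sin²(kπx/L) dx = L/2 and ∫_0^L cos²(kπx/L) dx = L/2.
u² = 1/4·sin²(2*π·x) and (u')² = π^2·cos²(2*π·x), and each of sin², cos² integrates to L/2 = 5/4 over (0, 5/2).
∫_0^5/2 u² dx = 5/16, so ||u||_L² = sqrt(5)/4.
∫_0^5/2 (u')² dx = 5*π^2/4, so ||u'||_L² = sqrt(5)*π/2.
Ratio ||u||_L² / ||u'||_L² = 1/(2*π).
Sharp Poincaré constant on H^1_0(0, 5/2) is C_P = L/π = 5/(2*π), achieved by sin(2*π/5·x).
This is the k = 5 harmonic; the ratio L/(kπ) is strictly less than C_P = L/π, consistent with the sharp inequality ||u||_L² ≤ C_P ||u'||_L².


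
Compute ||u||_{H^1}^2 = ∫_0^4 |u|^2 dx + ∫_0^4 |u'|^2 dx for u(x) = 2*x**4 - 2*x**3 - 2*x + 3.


||u||_{H^1}^2 = 46727132/315

The H^1 norm (squared) on an interval (0, L) is
  ||u||_{H^1}^2 = ∫_0^L u(x)^2 dx + ∫_0^L u'(x)^2 dx.
Compute u'(x) = 8*x**3 - 6*x**2 - 2.
Then u(x)^2 = 4*x**8 - 8*x**7 + 4*x**6 - 8*x**5 + 20*x**4 - 12*x**3 + 4*x**2 - 12*x + 9 and u'(x)^2 = 64*x**6 - 96*x**5 + 36*x**4 - 32*x**3 + 24*x**2 + 4.
Integrate each monomial from 0 to 4 using ∫_0^4 c·x^n dx = c·4^(n+1)/(n+1):
  ∫_0^4 u(x)^2 dx = ∫_0^4 (4*x^8 - 8*x^7 + 4*x^6 - 8*x^5 + 20*x^4 - 12*x^3 + 4*x^2 - 12*x + 9) dx. Term by term:
    ∫_0^4 4*x^8 dx = 1048576/9;  ∫_0^4 -8*x^7 dx = -65536;  ∫_0^4 4*x^6 dx = 65536/7;
    ∫_0^4 -8*x^5 dx = -16384/3;  ∫_0^4 20*x^4 dx = 4096;  ∫_0^4 -12*x^3 dx = -768;
    ∫_0^4 4*x^2 dx = 256/3;  ∫_0^4 -12*x dx = -96;  ∫_0^4 9 dx = 36.
  Sum: 1048576/9 − 65536 + 65536/7 − 16384/3 + 4096 − 768 + 256/3 − 96 + 36 = 3668284/63.
  ∫_0^4 u'(x)^2 dx = ∫_0^4 (64*x^6 - 96*x^5 + 36*x^4 - 32*x^3 + 24*x^2 + 4) dx. Term by term:
    ∫_0^4 64*x^6 dx = 1048576/7;  ∫_0^4 -96*x^5 dx = -65536;  ∫_0^4 36*x^4 dx = 36864/5;
    ∫_0^4 -32*x^3 dx = -2048;  ∫_0^4 24*x^2 dx = 512;  ∫_0^4 4 dx = 16.
  Sum: 1048576/7 − 65536 + 36864/5 − 2048 + 512 + 16 = 3153968/35.
Adding: ||u||_{H^1}^2 = 3668284/63 + 3153968/35 = 46727132/315.


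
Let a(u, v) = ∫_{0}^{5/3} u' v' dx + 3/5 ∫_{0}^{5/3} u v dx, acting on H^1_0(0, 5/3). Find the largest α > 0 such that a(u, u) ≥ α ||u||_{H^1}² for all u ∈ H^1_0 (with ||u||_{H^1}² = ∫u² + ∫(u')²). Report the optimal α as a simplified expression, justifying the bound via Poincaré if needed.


α = 3*(5 + 3*π^2)/(25 + 9*π^2)

Coercivity of a(·,·) on H^1_0(0, 5/3) means a(u, u) ≥ α ||u||_{H^1}² for every u ∈ H^1_0.
The interval has length L = 5/3, and Poincaré/coercivity depend only on L. Here a(u, u) = ∫(u')² + (3/5)·∫u².
Here 0 < c = 3/5 < 1. The condition a(u,u) ≥ α||u||_{H^1}² reads (1−α)∫(u')² ≥ (α−c)∫u². Any admissible α is ≤ 1 (rapidly oscillating u have ∫u²/∫(u')² → 0), and α = 1 would force 0 ≥ (1−c)∫u², impossible since c < 1; so 1−α > 0. By the sharp Poincaré inequality on H^1_0 of an interval of length L, ∫(u')² ≥ (π/L)²∫u² with equality for the first sine mode sin(π(x−x₀)/L) (x₀ the left endpoint), so the inequality holds for all u iff (1−α)(π/L)² ≥ α − c, i.e. α ≤ ((π/L)² + c)/((π/L)² + 1) = (1 + c(L/π)²)/(1 + (L/π)²). With (π/L)² = 9*π^2/25 and c = 3/5, the largest admissible constant is α = ((π/L)² + c)/((π/L)² + 1).
Simplifying, α = 3*(5 + 3*π^2)/(25 + 9*π^2).


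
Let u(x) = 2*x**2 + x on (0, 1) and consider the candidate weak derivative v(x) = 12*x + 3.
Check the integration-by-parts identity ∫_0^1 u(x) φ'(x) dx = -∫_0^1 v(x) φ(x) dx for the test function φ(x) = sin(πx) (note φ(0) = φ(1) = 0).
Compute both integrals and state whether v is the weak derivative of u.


LHS = -6/π, RHS = -18/π. No, v is not the weak derivative of u.

u(x) = 2*x**2 + x, classical derivative u'(x) = 4*x + 1.
φ(x) = sin(πx), so φ'(x) = π*cos(π*x).
Note φ(0) = φ(1) = 0, so the boundary term u·φ vanishes.
LHS = ∫_0^1 u(x) φ'(x) dx = ∫_0^1 (2*π*x^2*cos(π*x) + π*x*cos(π*x)) dx. Term by term:
  ∫_0^1 π*x*cos(π*x) dx = -2/π;  ∫_0^1 2*π*x^2*cos(π*x) dx = -4/π.
Sum: -2/π − 4/π = -6/π.
So LHS = -6/π.
∫_0^1 v(x) φ(x) dx = ∫_0^1 (12*x*sin(π*x) + 3*sin(π*x)) dx. Term by term:
  ∫_0^1 3*sin(π*x) dx = 6/π;  ∫_0^1 12*x*sin(π*x) dx = 12/π.
Sum: 6/π + 12/π = 18/π.
So RHS = -∫_0^1 v(x) φ(x) dx = -18/π.
LHS − RHS = 12/π ≠ 0, so the identity fails.
(For a valid weak derivative the identity must hold for EVERY test function, in particular this one. The failure shows v is NOT the weak derivative of u.)
Correct weak derivative would be u'(x) = 4*x + 1.


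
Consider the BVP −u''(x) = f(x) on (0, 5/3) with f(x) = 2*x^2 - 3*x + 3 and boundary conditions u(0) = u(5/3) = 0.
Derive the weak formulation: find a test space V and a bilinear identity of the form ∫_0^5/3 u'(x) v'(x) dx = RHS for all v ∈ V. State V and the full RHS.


V = H^1_0(0, 5/3) (so v(0) = v(5/3) = 0); weak form: ∫_0^5/3 u'v' dx = ∫_0^5/3 (2*x^2 - 3*x + 3) v dx for all v ∈ V.

Multiply both sides by a test function v and integrate from 0 to 5/3:
  ∫_0^5/3 −u''(x) v(x) dx = ∫_0^5/3 f(x) v(x) dx.
Integrate the LHS by parts once:
  ∫_0^5/3 −u'' v dx = −[u'(x) v(x)]_0^5/3 + ∫_0^5/3 u'(x) v'(x) dx.
Thus ∫_0^5/3 u'(x) v'(x) dx = ∫_0^5/3 f(x) v(x) dx + [u'(x) v(x)]_0^5/3.
Choose V so that boundary terms are either known or forced to vanish.
u is Dirichlet: u(0) = u(5/3) = 0. Let V = H^1_0(0, 5/3); then v(0) = v(5/3) = 0, and [u' v]_0^5/3 = 0.
Weak formulation: find u (satisfying any essential BC) such that ∫_0^5/3 u'(x) v'(x) dx = ∫_0^5/3 f v dx for all v ∈ V.
Substituting f(x) = 2*x^2 - 3*x + 3, the right-hand side is ∫_0^5/3 (2*x^2 - 3*x + 3) v dx.


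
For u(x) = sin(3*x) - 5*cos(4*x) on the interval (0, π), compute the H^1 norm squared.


||u||_{H^1(0,π)}^2 = 1020/7 + 435*π/2

u'(x) = 20*sin(4*x) + 3*cos(3*x).
Expand u² and (u')² and integrate term by term on (0, π), using: for integers n ≥ 1, ∫_0^π sin²(nx) dx = ∫_0^π cos²(nx) dx = π/2; for n ≠ n', ∫_0^π sin(nx)sin(n'x) dx = ∫_0^π cos(nx)cos(n'x) dx = 0; and by product-to-sum, ∫_0^π sin(nx)cos(n'x) dx = ½∫_0^π [sin((n+n')x) + sin((n−n')x)] dx, which is 0 when n+n' is even and 2n/(n²−n'²) when n+n' is odd (it need not vanish on (0, π)).
  u² squared terms: (-5)²·∫cos(4x)² dx = 25·π/2 = 25*π/2;  (1)²·∫sin(3x)² dx = 1·π/2 = π/2.
  u² cross terms: 2·(-5)·(1)·∫cos(4x)·sin(3x) dx = -10·(-6/7) = 60/7.
  So ∫_0^π u² dx = 25*π/2 + π/2 + 60/7 = 60/7 + 13*π.
  (u')² squared terms: (3)²·∫cos(3x)² dx = 9·π/2 = 9*π/2;  (20)²·∫sin(4x)² dx = 400·π/2 = 200*π.
  (u')² cross terms: 2·(3)·(20)·∫cos(3x)·sin(4x) dx = 120·(8/7) = 960/7.
  So ∫_0^π (u')² dx = 9*π/2 + 200*π + 960/7 = 960/7 + 409*π/2.
||u||_{H^1}^2 = (60/7 + 13*π) + (960/7 + 409*π/2) = 1020/7 + 435*π/2.


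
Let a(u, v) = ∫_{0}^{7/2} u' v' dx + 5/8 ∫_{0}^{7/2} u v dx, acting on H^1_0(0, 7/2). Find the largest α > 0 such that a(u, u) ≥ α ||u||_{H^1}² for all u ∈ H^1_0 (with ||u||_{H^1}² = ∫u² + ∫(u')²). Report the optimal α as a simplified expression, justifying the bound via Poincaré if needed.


α = (245 + 32*π^2)/(8*(4*π^2 + 49))

Coercivity of a(·,·) on H^1_0(0, 7/2) means a(u, u) ≥ α ||u||_{H^1}² for every u ∈ H^1_0.
The interval has length L = 7/2, and Poincaré/coercivity depend only on L. Here a(u, u) = ∫(u')² + (5/8)·∫u².
Here 0 < c = 5/8 < 1. The condition a(u,u) ≥ α||u||_{H^1}² reads (1−α)∫(u')² ≥ (α−c)∫u². Any admissible α is ≤ 1 (rapidly oscillating u have ∫u²/∫(u')² → 0), and α = 1 would force 0 ≥ (1−c)∫u², impossible since c < 1; so 1−α > 0. By the sharp Poincaré inequality on H^1_0 of an interval of length L, ∫(u')² ≥ (π/L)²∫u² with equality for the first sine mode sin(π(x−x₀)/L) (x₀ the left endpoint), so the inequality holds for all u iff (1−α)(π/L)² ≥ α − c, i.e. α ≤ ((π/L)² + c)/((π/L)² + 1) = (1 + c(L/π)²)/(1 + (L/π)²). With (π/L)² = 4*π^2/49 and c = 5/8, the largest admissible constant is α = ((π/L)² + c)/((π/L)² + 1).
Simplifying, α = (245 + 32*π^2)/(8*(4*π^2 + 49)).


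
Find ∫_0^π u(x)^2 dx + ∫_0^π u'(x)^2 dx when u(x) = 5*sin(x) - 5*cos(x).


||u||_{H^1(0,π)}^2 = 50*π

u'(x) = 5*sin(x) + 5*cos(x).
Expand u² and (u')² and integrate term by term on (0, π), using: for integers n ≥ 1, ∫_0^π sin²(nx) dx = ∫_0^π cos²(nx) dx = π/2; for n ≠ n', ∫_0^π sin(nx)sin(n'x) dx = ∫_0^π cos(nx)cos(n'x) dx = 0; and by product-to-sum, ∫_0^π sin(nx)cos(n'x) dx = ½∫_0^π [sin((n+n')x) + sin((n−n')x)] dx, which is 0 when n+n' is even and 2n/(n²−n'²) when n+n' is odd (it need not vanish on (0, π)).
  u² squared terms: (-5)²·∫cos(x)² dx = 25·π/2 = 25*π/2;  (5)²·∫sin(x)² dx = 25·π/2 = 25*π/2.
  u² cross terms: 2·(-5)·(5)·∫cos(x)·sin(x) dx = -50·(0) = 0.
  So ∫_0^π u² dx = 25*π/2 + 25*π/2 + 0 = 25*π.
  (u')² squared terms: (5)²·∫cos(x)² dx = 25·π/2 = 25*π/2;  (5)²·∫sin(x)² dx = 25·π/2 = 25*π/2.
  (u')² cross terms: 2·(5)·(5)·∫cos(x)·sin(x) dx = 50·(0) = 0.
  So ∫_0^π (u')² dx = 25*π/2 + 25*π/2 + 0 = 25*π.
||u||_{H^1}^2 = (25*π) + (25*π) = 50*π.


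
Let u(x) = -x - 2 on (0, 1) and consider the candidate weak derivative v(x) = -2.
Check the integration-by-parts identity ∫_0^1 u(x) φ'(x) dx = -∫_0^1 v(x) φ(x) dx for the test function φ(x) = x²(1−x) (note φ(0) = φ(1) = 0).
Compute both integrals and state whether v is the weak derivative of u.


LHS = 1/12, RHS = 1/6. No, v is not the weak derivative of u.

u(x) = -x - 2, classical derivative u'(x) = -1.
φ(x) = x²(1−x), so φ'(x) = x*(2 - 3*x).
Note φ(0) = φ(1) = 0, so the boundary term u·φ vanishes.
LHS = ∫_0^1 u(x) φ'(x) dx = ∫_0^1 (3*x^3 + 4*x^2 - 4*x) dx. Term by term:
  ∫_0^1 3*x^3 dx = 3/4;  ∫_0^1 4*x^2 dx = 4/3;  ∫_0^1 -4*x dx = -2.
Sum: 3/4 + 4/3 − 2 = 1/12.
So LHS = 1/12.
∫_0^1 v(x) φ(x) dx = ∫_0^1 (2*x^3 - 2*x^2) dx. Term by term:
  ∫_0^1 2*x^3 dx = 1/2;  ∫_0^1 -2*x^2 dx = -2/3.
Sum: 1/2 − 2/3 = -1/6.
So RHS = -∫_0^1 v(x) φ(x) dx = 1/6.
LHS − RHS = -1/12 ≠ 0, so the identity fails.
(For a valid weak derivative the identity must hold for EVERY test function, in particular this one. The failure shows v is NOT the weak derivative of u.)
Correct weak derivative would be u'(x) = -1.


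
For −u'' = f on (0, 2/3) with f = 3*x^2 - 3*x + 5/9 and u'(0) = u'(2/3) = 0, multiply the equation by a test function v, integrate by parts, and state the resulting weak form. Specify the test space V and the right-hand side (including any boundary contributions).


V = H^1(0, 2/3) (no boundary constraint on v; u is determined up to an additive constant); weak form: ∫_0^2/3 u'v' dx = ∫_0^2/3 (3*x^2 - 3*x + 5/9) v dx for all v ∈ V.

Multiply both sides by a test function v and integrate from 0 to 2/3:
  ∫_0^2/3 −u''(x) v(x) dx = ∫_0^2/3 f(x) v(x) dx.
Integrate the LHS by parts once:
  ∫_0^2/3 −u'' v dx = −[u'(x) v(x)]_0^2/3 + ∫_0^2/3 u'(x) v'(x) dx.
Thus ∫_0^2/3 u'(x) v'(x) dx = ∫_0^2/3 f(x) v(x) dx + [u'(x) v(x)]_0^2/3.
Choose V so that boundary terms are either known or forced to vanish.
u has homogeneous Neumann: u'(0) = u'(2/3) = 0. So [u' v]_0^2/3 = 0·v(2/3) − 0·v(0) = 0 for any v; take V = H^1(0, 2/3).
Weak formulation: find u (satisfying any essential BC) such that ∫_0^2/3 u'(x) v'(x) dx = ∫_0^2/3 f v dx for all v ∈ V (homogeneous Neumann, so boundary terms vanish).
Substituting f(x) = 3*x^2 - 3*x + 5/9, the right-hand side is ∫_0^2/3 (3*x^2 - 3*x + 5/9) v dx.
Compatibility check (pure Neumann): taking v ≡ 1 ∈ V gives 0 = ∫_0^2/3 f dx + (0) − (0), i.e. ∫_0^2/3 f dx must equal u'(0) − u'(2/3) = 0. Indeed ∫_0^2/3 (3*x^2 - 3*x + 5/9) dx = 0, so the data are compatible. The solution is then unique only up to an additive constant (fix it e.g. by requiring ∫_0^2/3 u dx = 0).


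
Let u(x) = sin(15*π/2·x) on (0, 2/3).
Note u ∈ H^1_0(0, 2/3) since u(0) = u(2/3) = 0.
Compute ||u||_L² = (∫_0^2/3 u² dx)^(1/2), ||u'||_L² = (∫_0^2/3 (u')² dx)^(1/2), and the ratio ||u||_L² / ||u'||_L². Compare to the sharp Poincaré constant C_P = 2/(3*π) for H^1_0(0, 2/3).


||u||_L² / ||u'||_L² = 2/(15*π) < C_P = 2/(3*π).

u(x) = sin(15*π/2·x), so u'(x) = 15*π*cos(15*π*x/2)/2.
Writing u(x) = A·sin(kπx/L) with A = 1 and k = 5, use ∫_0^L sin²(kπx/L) dx = L/2 and ∫_0^L cos²(kπx/L) dx = L/2.
u² = 1·sin²(15*π/2·x) and (u')² = 225*π^2/4·cos²(15*π/2·x), and each of sin², cos² integrates to L/2 = 1/3 over (0, 2/3).
∫_0^2/3 u² dx = 1/3, so ||u||_L² = sqrt(3)/3.
∫_0^2/3 (u')² dx = 75*π^2/4, so ||u'||_L² = 5*sqrt(3)*π/2.
Ratio ||u||_L² / ||u'||_L² = 2/(15*π).
Sharp Poincaré constant on H^1_0(0, 2/3) is C_P = L/π = 2/(3*π), achieved by sin(3*π/2·x).
This is the k = 5 harmonic; the ratio L/(kπ) is strictly less than C_P = L/π, consistent with the sharp inequality ||u||_L² ≤ C_P ||u'||_L².


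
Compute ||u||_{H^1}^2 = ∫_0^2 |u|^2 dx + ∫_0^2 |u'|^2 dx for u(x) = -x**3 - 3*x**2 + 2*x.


||u||_{H^1}^2 = 31768/105

The H^1 norm (squared) on an interval (0, L) is
  ||u||_{H^1}^2 = ∫_0^L u(x)^2 dx + ∫_0^L u'(x)^2 dx.
Compute u'(x) = -3*x**2 - 6*x + 2.
Then u(x)^2 = x**6 + 6*x**5 + 5*x**4 - 12*x**3 + 4*x**2 and u'(x)^2 = 9*x**4 + 36*x**3 + 24*x**2 - 24*x + 4.
Integrate each monomial from 0 to 2 using ∫_0^2 c·x^n dx = c·2^(n+1)/(n+1):
  ∫_0^2 u(x)^2 dx = ∫_0^2 (x^6 + 6*x^5 + 5*x^4 - 12*x^3 + 4*x^2) dx. Term by term:
    ∫_0^2 x^6 dx = 128/7;  ∫_0^2 6*x^5 dx = 64;  ∫_0^2 5*x^4 dx = 32;
    ∫_0^2 -12*x^3 dx = -48;  ∫_0^2 4*x^2 dx = 32/3.
  Sum: 128/7 + 64 + 32 − 48 + 32/3 = 1616/21.
  ∫_0^2 u'(x)^2 dx = ∫_0^2 (9*x^4 + 36*x^3 + 24*x^2 - 24*x + 4) dx. Term by term:
    ∫_0^2 9*x^4 dx = 288/5;  ∫_0^2 36*x^3 dx = 144;  ∫_0^2 24*x^2 dx = 64;
    ∫_0^2 -24*x dx = -48;  ∫_0^2 4 dx = 8.
  Sum: 288/5 + 144 + 64 − 48 + 8 = 1128/5.
Adding: ||u||_{H^1}^2 = 1616/21 + 1128/5 = 31768/105.


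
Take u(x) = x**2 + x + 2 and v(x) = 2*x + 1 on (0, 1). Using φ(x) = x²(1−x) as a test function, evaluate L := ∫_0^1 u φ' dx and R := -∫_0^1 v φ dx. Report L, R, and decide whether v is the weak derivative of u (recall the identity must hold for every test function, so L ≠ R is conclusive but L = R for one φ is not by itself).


LHS = -11/60, RHS = -11/60. Yes, v = u' weakly.

u(x) = x**2 + x + 2, classical derivative u'(x) = 2*x + 1.
φ(x) = x²(1−x), so φ'(x) = x*(2 - 3*x).
Note φ(0) = φ(1) = 0, so the boundary term u·φ vanishes.
LHS = ∫_0^1 u(x) φ'(x) dx = ∫_0^1 (-3*x^4 - x^3 - 4*x^2 + 4*x) dx. Term by term:
  ∫_0^1 -3*x^4 dx = -3/5;  ∫_0^1 -x^3 dx = -1/4;  ∫_0^1 -4*x^2 dx = -4/3;
  ∫_0^1 4*x dx = 2.
Sum: -3/5 − 1/4 − 4/3 + 2 = -11/60.
So LHS = -11/60.
∫_0^1 v(x) φ(x) dx = ∫_0^1 (-2*x^4 + x^3 + x^2) dx. Term by term:
  ∫_0^1 -2*x^4 dx = -2/5;  ∫_0^1 x^3 dx = 1/4;  ∫_0^1 x^2 dx = 1/3.
Sum: -2/5 + 1/4 + 1/3 = 11/60.
So RHS = -∫_0^1 v(x) φ(x) dx = -11/60.
LHS = RHS, so the identity holds for this test φ.
Moreover u is smooth here and v(x) = u'(x) = 2*x + 1 pointwise, so the identity holds for every test function. Hence v is the weak derivative of u.


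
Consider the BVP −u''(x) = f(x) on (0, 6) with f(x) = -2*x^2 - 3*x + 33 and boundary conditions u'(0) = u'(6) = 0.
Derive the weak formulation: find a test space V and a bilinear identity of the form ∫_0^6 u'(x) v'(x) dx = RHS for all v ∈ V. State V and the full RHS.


V = H^1(0, 6) (no boundary constraint on v; u is determined up to an additive constant); weak form: ∫_0^6 u'v' dx = ∫_0^6 (-2*x^2 - 3*x + 33) v dx for all v ∈ V.

Multiply both sides by a test function v and integrate from 0 to 6:
  ∫_0^6 −u''(x) v(x) dx = ∫_0^6 f(x) v(x) dx.
Integrate the LHS by parts once:
  ∫_0^6 −u'' v dx = −[u'(x) v(x)]_0^6 + ∫_0^6 u'(x) v'(x) dx.
Thus ∫_0^6 u'(x) v'(x) dx = ∫_0^6 f(x) v(x) dx + [u'(x) v(x)]_0^6.
Choose V so that boundary terms are either known or forced to vanish.
u has homogeneous Neumann: u'(0) = u'(6) = 0. So [u' v]_0^6 = 0·v(6) − 0·v(0) = 0 for any v; take V = H^1(0, 6).
Weak formulation: find u (satisfying any essential BC) such that ∫_0^6 u'(x) v'(x) dx = ∫_0^6 f v dx for all v ∈ V (homogeneous Neumann, so boundary terms vanish).
Substituting f(x) = -2*x^2 - 3*x + 33, the right-hand side is ∫_0^6 (-2*x^2 - 3*x + 33) v dx.
Compatibility check (pure Neumann): taking v ≡ 1 ∈ V gives 0 = ∫_0^6 f dx + (0) − (0), i.e. ∫_0^6 f dx must equal u'(0) − u'(6) = 0. Indeed ∫_0^6 (-2*x^2 - 3*x + 33) dx = 0, so the data are compatible. The solution is then unique only up to an additive constant (fix it e.g. by requiring ∫_0^6 u dx = 0).
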